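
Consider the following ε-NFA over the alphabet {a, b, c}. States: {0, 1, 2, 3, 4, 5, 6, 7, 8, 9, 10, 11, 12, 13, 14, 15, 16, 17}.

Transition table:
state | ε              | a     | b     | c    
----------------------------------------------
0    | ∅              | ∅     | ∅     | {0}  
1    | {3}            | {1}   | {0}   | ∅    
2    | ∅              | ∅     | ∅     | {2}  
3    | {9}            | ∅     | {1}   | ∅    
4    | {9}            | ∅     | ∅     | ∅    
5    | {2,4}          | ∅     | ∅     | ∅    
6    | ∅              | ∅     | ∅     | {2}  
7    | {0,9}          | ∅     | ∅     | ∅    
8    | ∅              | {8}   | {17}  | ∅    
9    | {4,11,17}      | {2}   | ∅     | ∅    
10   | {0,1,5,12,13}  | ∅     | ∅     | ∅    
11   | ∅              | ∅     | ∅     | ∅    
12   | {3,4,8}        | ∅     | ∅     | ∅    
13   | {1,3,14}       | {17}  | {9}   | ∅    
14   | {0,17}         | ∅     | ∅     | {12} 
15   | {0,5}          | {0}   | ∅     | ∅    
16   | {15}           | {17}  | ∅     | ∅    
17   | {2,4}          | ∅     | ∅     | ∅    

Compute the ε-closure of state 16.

{0, 2, 4, 5, 9, 11, 15, 16, 17}

Start with {16}.
From 16 via ε: add 15.
From 15 via ε: add 0, 5.
From 5 via ε: add 2, 4.
From 4 via ε: add 9.
From 9 via ε: add 11, 17.
No new states can be added; the closed set is {0, 2, 4, 5, 9, 11, 15, 16, 17}.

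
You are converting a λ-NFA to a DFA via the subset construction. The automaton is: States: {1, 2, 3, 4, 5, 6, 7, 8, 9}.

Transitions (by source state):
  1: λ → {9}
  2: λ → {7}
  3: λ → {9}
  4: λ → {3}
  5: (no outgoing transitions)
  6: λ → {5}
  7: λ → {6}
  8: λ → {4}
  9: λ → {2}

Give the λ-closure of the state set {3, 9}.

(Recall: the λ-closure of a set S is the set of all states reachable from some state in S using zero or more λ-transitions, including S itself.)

{2, 3, 5, 6, 7, 9}

Start with {3, 9}.
From 9 via λ: add 2.
From 2 via λ: add 7.
From 7 via λ: add 6.
From 6 via λ: add 5.
No new states can be added; the closed set is {2, 3, 5, 6, 7, 9}.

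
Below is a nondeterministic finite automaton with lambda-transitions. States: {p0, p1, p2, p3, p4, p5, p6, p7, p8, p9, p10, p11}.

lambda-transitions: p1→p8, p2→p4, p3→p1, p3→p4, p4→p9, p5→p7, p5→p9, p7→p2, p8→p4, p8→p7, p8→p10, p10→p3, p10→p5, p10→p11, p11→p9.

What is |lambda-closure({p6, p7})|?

Start with {p6, p7}.
From p7 via lambda: add p2.
From p2 via lambda: add p4.
From p4 via lambda: add p9.
lambda-closure = {p2, p4, p6, p7, p9}, which has 5 states.

5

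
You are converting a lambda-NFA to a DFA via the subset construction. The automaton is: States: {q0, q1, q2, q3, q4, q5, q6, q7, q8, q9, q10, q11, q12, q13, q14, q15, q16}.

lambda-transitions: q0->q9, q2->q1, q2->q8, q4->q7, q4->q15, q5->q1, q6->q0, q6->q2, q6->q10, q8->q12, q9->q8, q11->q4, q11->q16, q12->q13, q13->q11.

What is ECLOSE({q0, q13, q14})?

{q0, q4, q7, q8, q9, q11, q12, q13, q14, q15, q16}

Start with {q0, q13, q14}.
From q0 via lambda: add q9.
From q13 via lambda: add q11.
From q9 via lambda: add q8.
From q11 via lambda: add q4, q16.
From q4 via lambda: add q7, q15.
From q8 via lambda: add q12.
No new states can be added; the closed set is {q0, q4, q7, q8, q9, q11, q12, q13, q14, q15, q16}.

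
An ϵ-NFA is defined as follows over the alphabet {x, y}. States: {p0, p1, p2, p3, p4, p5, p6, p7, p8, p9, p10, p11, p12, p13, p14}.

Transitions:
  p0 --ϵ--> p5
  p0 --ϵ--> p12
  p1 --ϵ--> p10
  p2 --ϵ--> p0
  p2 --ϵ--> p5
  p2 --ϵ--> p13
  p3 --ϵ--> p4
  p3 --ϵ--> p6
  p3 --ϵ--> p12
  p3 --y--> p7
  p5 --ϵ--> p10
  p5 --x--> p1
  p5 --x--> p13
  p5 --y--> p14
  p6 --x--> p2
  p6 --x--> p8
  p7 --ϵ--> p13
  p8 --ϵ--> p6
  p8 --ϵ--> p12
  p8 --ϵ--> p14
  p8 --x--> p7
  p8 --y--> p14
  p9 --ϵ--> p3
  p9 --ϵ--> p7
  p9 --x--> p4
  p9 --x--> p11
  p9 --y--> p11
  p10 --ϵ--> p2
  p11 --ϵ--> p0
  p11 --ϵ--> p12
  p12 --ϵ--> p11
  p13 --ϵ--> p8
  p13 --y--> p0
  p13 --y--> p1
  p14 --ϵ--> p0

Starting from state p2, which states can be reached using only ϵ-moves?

Start with {p2}.
From p2 via ϵ: add p0, p5, p13.
From p0 via ϵ: add p12.
From p5 via ϵ: add p10.
From p13 via ϵ: add p8.
From p8 via ϵ: add p6, p14.
From p12 via ϵ: add p11.
No new states can be added; the closed set is {p0, p2, p5, p6, p8, p10, p11, p12, p13, p14}.

{p0, p2, p5, p6, p8, p10, p11, p12, p13, p14}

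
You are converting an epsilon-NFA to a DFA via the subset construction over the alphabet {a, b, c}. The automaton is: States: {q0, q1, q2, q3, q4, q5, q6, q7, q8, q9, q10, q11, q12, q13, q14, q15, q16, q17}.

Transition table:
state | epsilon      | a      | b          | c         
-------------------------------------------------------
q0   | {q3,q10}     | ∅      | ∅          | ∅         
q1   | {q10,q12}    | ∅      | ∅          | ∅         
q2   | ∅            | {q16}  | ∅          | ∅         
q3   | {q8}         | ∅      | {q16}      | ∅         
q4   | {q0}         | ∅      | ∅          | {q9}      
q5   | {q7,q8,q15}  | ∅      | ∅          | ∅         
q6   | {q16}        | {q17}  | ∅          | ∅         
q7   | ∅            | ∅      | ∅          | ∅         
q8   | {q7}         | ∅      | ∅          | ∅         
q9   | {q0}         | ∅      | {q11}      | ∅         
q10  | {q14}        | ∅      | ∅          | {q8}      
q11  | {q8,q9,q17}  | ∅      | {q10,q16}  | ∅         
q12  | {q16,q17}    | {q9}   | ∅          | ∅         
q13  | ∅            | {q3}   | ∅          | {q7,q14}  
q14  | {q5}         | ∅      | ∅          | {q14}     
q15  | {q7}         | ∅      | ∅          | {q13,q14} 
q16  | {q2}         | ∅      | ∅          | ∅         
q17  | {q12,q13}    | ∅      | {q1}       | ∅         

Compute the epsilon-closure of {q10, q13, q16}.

Start with {q10, q13, q16}.
From q10 via epsilon: add q14.
From q16 via epsilon: add q2.
From q14 via epsilon: add q5.
From q5 via epsilon: add q7, q8, q15.
No new states can be added; the closed set is {q2, q5, q7, q8, q10, q13, q14, q15, q16}.

{q2, q5, q7, q8, q10, q13, q14, q15, q16}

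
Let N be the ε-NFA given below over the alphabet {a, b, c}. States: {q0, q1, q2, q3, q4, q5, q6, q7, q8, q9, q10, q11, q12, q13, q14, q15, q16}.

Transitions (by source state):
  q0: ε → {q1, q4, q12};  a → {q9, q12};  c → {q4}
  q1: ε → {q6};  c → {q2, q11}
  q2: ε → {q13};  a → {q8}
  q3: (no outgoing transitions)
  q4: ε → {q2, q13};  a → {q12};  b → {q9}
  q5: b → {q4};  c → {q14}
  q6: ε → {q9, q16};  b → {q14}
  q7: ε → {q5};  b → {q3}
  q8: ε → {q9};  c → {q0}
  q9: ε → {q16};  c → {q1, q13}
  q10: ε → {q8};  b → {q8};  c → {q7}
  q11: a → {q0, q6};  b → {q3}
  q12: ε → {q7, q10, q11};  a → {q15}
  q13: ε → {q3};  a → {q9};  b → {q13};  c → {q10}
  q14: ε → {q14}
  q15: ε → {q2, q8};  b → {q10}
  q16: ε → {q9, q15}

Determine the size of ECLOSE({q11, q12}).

12

Start with {q11, q12}.
From q12 via ε: add q7, q10.
From q7 via ε: add q5.
From q10 via ε: add q8.
From q8 via ε: add q9.
From q9 via ε: add q16.
From q16 via ε: add q15.
From q15 via ε: add q2.
From q2 via ε: add q13.
From q13 via ε: add q3.
ε-closure = {q2, q3, q5, q7, q8, q9, q10, q11, q12, q13, q15, q16}, which has 12 states.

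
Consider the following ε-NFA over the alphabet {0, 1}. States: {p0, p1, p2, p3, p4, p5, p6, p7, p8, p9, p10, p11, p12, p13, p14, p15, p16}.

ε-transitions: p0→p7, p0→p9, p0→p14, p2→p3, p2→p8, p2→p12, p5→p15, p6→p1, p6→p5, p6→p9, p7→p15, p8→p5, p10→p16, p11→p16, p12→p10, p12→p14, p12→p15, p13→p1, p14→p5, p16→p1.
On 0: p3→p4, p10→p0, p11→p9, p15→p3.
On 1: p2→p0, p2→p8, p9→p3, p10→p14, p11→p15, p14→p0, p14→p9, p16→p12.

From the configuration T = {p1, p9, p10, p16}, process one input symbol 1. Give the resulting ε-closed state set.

p9 on 1 → {p3}.
p10 on 1 → {p14}.
p16 on 1 → {p12}.
No 1-transition from p1.
Union after reading 1: {p3, p12, p14}.
Now take the ε-closure:
From p12 via ε: add p10, p15.
From p14 via ε: add p5.
From p10 via ε: add p16.
From p16 via ε: add p1.
No new states can be added; the closed set is {p1, p3, p5, p10, p12, p14, p15, p16}.

{p1, p3, p5, p10, p12, p14, p15, p16}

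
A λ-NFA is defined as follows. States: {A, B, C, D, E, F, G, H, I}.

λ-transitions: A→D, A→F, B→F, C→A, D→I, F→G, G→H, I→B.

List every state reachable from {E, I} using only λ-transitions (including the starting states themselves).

Start with {E, I}.
From I via λ: add B.
From B via λ: add F.
From F via λ: add G.
From G via λ: add H.
No new states can be added; the closed set is {B, E, F, G, H, I}.

{B, E, F, G, H, I}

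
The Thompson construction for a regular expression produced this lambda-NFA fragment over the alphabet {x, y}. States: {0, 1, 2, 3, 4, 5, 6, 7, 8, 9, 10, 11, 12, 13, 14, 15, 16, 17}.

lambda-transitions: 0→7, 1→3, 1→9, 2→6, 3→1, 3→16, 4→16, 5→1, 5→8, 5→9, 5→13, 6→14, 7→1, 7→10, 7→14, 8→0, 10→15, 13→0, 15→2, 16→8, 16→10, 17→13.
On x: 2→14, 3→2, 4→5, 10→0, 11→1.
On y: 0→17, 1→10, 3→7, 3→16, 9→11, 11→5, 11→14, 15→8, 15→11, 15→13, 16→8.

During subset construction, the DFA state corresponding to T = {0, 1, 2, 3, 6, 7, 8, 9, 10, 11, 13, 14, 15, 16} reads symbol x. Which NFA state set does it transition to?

{0, 1, 2, 3, 6, 7, 8, 9, 10, 14, 15, 16}

2 on x → {14}.
3 on x → {2}.
10 on x → {0}.
11 on x → {1}.
No x-transition from 0, 1, 6, 7, 8, 9, 13, 14, 15, 16.
Union after reading x: {0, 1, 2, 14}.
Now take the lambda-closure:
From 0 via lambda: add 7.
From 1 via lambda: add 3, 9.
From 2 via lambda: add 6.
From 3 via lambda: add 16.
From 7 via lambda: add 10.
From 10 via lambda: add 15.
From 16 via lambda: add 8.
No new states can be added; the closed set is {0, 1, 2, 3, 6, 7, 8, 9, 10, 14, 15, 16}.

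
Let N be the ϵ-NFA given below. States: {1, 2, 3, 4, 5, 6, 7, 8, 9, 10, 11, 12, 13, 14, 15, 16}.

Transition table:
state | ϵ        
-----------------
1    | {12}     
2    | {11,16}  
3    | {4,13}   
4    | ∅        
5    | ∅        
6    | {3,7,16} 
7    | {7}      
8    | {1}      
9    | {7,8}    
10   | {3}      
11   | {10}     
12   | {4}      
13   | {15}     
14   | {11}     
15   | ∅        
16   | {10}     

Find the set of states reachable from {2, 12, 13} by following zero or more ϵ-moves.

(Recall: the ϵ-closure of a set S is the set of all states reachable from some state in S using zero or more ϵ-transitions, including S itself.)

{2, 3, 4, 10, 11, 12, 13, 15, 16}

Start with {2, 12, 13}.
From 2 via ϵ: add 11, 16.
From 12 via ϵ: add 4.
From 13 via ϵ: add 15.
From 11 via ϵ: add 10.
From 10 via ϵ: add 3.
No new states can be added; the closed set is {2, 3, 4, 10, 11, 12, 13, 15, 16}.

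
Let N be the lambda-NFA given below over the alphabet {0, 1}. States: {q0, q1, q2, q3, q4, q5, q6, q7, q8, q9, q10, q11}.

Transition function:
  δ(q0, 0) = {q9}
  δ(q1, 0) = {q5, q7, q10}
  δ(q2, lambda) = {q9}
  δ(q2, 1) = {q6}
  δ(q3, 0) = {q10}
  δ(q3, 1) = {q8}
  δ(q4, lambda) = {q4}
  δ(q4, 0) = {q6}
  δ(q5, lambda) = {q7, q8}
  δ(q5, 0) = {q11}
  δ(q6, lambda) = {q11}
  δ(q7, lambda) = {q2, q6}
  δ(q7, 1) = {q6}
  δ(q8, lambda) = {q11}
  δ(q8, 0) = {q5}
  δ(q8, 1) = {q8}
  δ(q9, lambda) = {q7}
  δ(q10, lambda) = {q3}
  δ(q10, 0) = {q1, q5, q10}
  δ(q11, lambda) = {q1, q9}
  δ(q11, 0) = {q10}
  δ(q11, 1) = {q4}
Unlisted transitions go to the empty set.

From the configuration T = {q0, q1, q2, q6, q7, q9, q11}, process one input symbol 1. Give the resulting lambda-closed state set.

{q1, q2, q4, q6, q7, q9, q11}

q2 on 1 → {q6}.
q7 on 1 → {q6}.
q11 on 1 → {q4}.
No 1-transition from q0, q1, q6, q9.
Union after reading 1: {q4, q6}.
Now take the lambda-closure:
From q6 via lambda: add q11.
From q11 via lambda: add q1, q9.
From q9 via lambda: add q7.
From q7 via lambda: add q2.
No new states can be added; the closed set is {q1, q2, q4, q6, q7, q9, q11}.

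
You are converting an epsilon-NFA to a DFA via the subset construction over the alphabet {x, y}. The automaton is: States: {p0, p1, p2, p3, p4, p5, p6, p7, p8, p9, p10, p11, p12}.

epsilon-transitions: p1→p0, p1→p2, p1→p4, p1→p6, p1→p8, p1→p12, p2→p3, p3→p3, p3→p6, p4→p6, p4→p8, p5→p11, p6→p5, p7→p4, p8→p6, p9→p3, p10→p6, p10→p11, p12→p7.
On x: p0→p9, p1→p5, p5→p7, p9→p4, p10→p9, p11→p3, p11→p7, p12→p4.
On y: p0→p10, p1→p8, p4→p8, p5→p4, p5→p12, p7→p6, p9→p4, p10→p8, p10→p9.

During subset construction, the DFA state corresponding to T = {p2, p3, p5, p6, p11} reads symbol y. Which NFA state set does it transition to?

{p4, p5, p6, p7, p8, p11, p12}

p5 on y → {p4, p12}.
No y-transition from p2, p3, p6, p11.
Union after reading y: {p4, p12}.
Now take the epsilon-closure:
From p4 via epsilon: add p6, p8.
From p12 via epsilon: add p7.
From p6 via epsilon: add p5.
From p5 via epsilon: add p11.
No new states can be added; the closed set is {p4, p5, p6, p7, p8, p11, p12}.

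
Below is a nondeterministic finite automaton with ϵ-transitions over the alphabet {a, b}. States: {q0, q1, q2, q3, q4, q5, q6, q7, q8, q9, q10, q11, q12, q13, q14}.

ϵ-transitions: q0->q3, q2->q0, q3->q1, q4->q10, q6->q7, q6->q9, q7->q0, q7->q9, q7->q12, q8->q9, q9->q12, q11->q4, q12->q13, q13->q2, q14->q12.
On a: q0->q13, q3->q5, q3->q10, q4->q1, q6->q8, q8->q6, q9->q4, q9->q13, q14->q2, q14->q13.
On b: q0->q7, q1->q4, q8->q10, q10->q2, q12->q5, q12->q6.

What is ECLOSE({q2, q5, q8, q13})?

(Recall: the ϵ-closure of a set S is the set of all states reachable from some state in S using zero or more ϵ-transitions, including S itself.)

{q0, q1, q2, q3, q5, q8, q9, q12, q13}

Start with {q2, q5, q8, q13}.
From q2 via ϵ: add q0.
From q8 via ϵ: add q9.
From q0 via ϵ: add q3.
From q9 via ϵ: add q12.
From q3 via ϵ: add q1.
No new states can be added; the closed set is {q0, q1, q2, q3, q5, q8, q9, q12, q13}.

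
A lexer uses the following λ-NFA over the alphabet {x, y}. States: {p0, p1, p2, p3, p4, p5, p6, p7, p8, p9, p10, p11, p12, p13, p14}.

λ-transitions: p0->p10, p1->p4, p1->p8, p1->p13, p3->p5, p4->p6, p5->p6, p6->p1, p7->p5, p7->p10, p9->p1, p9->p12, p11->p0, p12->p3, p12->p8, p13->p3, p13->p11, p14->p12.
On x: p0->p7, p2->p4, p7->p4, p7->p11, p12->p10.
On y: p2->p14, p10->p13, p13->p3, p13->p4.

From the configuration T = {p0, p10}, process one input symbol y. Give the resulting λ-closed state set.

p10 on y → {p13}.
No y-transition from p0.
Union after reading y: {p13}.
Now take the λ-closure:
From p13 via λ: add p3, p11.
From p3 via λ: add p5.
From p11 via λ: add p0.
From p0 via λ: add p10.
From p5 via λ: add p6.
From p6 via λ: add p1.
From p1 via λ: add p4, p8.
No new states can be added; the closed set is {p0, p1, p3, p4, p5, p6, p8, p10, p11, p13}.

{p0, p1, p3, p4, p5, p6, p8, p10, p11, p13}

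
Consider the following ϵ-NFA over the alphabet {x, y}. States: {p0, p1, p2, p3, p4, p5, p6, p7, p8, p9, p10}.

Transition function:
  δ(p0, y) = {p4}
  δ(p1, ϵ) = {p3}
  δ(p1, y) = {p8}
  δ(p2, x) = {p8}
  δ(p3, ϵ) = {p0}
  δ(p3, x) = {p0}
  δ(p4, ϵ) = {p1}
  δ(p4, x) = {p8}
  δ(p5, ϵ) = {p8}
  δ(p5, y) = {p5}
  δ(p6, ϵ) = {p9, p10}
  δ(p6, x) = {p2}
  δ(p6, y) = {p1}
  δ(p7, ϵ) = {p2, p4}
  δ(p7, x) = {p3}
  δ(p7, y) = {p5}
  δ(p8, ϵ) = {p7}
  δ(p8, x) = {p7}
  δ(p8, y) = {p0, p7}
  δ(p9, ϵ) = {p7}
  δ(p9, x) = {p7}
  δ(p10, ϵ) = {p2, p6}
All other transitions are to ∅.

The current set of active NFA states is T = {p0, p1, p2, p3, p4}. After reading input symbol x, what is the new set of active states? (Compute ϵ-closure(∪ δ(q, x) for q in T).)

{p0, p1, p2, p3, p4, p7, p8}

p2 on x → {p8}.
p3 on x → {p0}.
p4 on x → {p8}.
No x-transition from p0, p1.
Union after reading x: {p0, p8}.
Now take the ϵ-closure:
From p8 via ϵ: add p7.
From p7 via ϵ: add p2, p4.
From p4 via ϵ: add p1.
From p1 via ϵ: add p3.
No new states can be added; the closed set is {p0, p1, p2, p3, p4, p7, p8}.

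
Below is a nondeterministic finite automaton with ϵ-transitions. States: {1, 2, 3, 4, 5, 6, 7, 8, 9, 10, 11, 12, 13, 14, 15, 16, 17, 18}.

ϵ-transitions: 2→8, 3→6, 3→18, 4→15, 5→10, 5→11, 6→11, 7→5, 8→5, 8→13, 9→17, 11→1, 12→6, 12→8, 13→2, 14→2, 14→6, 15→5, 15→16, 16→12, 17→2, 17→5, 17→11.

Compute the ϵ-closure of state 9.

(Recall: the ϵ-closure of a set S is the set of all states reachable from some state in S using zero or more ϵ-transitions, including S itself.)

{1, 2, 5, 8, 9, 10, 11, 13, 17}

Start with {9}.
From 9 via ϵ: add 17.
From 17 via ϵ: add 2, 5, 11.
From 2 via ϵ: add 8.
From 5 via ϵ: add 10.
From 11 via ϵ: add 1.
From 8 via ϵ: add 13.
No new states can be added; the closed set is {1, 2, 5, 8, 9, 10, 11, 13, 17}.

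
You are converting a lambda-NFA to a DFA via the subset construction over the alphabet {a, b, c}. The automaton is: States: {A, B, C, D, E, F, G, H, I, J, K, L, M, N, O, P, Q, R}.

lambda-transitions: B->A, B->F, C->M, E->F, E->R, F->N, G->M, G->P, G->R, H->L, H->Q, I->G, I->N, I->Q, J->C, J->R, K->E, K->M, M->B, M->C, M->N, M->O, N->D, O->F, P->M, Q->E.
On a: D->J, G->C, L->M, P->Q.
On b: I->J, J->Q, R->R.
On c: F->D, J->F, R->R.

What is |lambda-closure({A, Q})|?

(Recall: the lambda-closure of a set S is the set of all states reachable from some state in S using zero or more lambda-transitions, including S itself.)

Start with {A, Q}.
From Q via lambda: add E.
From E via lambda: add F, R.
From F via lambda: add N.
From N via lambda: add D.
lambda-closure = {A, D, E, F, N, Q, R}, which has 7 states.

7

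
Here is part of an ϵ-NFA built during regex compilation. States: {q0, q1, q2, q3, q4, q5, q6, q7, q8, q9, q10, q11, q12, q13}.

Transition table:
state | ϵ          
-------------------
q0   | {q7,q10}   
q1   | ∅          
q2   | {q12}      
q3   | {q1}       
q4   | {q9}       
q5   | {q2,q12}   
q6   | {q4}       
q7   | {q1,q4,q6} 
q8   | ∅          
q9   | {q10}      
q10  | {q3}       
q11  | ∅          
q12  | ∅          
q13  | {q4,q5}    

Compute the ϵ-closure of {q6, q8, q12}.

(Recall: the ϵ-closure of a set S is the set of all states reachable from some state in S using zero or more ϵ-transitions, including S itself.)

{q1, q3, q4, q6, q8, q9, q10, q12}

Start with {q6, q8, q12}.
From q6 via ϵ: add q4.
From q4 via ϵ: add q9.
From q9 via ϵ: add q10.
From q10 via ϵ: add q3.
From q3 via ϵ: add q1.
No new states can be added; the closed set is {q1, q3, q4, q6, q8, q9, q10, q12}.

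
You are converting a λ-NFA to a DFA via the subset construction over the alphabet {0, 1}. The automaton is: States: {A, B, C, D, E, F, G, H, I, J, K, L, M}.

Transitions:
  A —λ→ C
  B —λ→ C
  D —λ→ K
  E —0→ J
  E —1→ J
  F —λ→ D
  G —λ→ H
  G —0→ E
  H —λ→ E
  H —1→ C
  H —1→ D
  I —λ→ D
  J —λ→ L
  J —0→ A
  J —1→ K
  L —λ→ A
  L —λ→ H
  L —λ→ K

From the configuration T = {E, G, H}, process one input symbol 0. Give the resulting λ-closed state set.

{A, C, E, H, J, K, L}

E on 0 → {J}.
G on 0 → {E}.
No 0-transition from H.
Union after reading 0: {E, J}.
Now take the λ-closure:
From J via λ: add L.
From L via λ: add A, H, K.
From A via λ: add C.
No new states can be added; the closed set is {A, C, E, H, J, K, L}.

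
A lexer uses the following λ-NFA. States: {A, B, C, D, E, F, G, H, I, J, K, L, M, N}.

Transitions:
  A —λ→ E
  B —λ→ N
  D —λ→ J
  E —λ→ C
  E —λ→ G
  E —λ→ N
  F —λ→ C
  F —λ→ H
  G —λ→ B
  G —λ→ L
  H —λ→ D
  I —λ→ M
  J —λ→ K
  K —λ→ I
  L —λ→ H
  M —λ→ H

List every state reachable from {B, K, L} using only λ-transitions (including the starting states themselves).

Start with {B, K, L}.
From B via λ: add N.
From K via λ: add I.
From L via λ: add H.
From H via λ: add D.
From I via λ: add M.
From D via λ: add J.
No new states can be added; the closed set is {B, D, H, I, J, K, L, M, N}.

{B, D, H, I, J, K, L, M, N}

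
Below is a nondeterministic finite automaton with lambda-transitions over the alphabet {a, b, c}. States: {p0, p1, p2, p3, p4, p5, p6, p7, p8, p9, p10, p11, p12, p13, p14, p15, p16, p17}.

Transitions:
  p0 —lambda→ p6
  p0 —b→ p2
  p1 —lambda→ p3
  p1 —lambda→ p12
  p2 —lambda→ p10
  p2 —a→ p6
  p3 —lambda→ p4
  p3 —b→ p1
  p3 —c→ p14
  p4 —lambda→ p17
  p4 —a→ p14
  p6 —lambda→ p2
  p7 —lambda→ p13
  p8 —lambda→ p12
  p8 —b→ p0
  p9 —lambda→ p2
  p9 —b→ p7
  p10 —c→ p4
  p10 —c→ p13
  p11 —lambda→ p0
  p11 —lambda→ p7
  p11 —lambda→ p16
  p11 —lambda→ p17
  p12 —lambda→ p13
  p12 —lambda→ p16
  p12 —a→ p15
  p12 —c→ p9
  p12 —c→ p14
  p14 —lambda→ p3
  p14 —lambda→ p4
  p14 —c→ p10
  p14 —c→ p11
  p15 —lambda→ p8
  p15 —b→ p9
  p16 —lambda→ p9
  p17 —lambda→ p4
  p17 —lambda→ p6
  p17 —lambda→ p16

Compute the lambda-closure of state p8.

{p2, p8, p9, p10, p12, p13, p16}

Start with {p8}.
From p8 via lambda: add p12.
From p12 via lambda: add p13, p16.
From p16 via lambda: add p9.
From p9 via lambda: add p2.
From p2 via lambda: add p10.
No new states can be added; the closed set is {p2, p8, p9, p10, p12, p13, p16}.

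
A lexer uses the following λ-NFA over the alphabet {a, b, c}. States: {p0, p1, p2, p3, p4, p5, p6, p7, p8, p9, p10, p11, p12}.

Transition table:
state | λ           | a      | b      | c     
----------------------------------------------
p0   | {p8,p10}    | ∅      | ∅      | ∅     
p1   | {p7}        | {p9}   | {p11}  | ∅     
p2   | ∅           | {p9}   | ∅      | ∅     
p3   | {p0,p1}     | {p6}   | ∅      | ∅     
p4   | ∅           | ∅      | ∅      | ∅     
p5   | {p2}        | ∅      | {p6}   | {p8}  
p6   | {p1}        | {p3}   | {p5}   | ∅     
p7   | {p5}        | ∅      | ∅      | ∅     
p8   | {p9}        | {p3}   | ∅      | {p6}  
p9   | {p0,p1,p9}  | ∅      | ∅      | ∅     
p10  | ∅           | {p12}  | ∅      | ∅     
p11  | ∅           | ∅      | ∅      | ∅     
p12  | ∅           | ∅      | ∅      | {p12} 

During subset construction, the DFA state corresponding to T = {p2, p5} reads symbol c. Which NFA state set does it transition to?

{p0, p1, p2, p5, p7, p8, p9, p10}

p5 on c → {p8}.
No c-transition from p2.
Union after reading c: {p8}.
Now take the λ-closure:
From p8 via λ: add p9.
From p9 via λ: add p0, p1.
From p0 via λ: add p10.
From p1 via λ: add p7.
From p7 via λ: add p5.
From p5 via λ: add p2.
No new states can be added; the closed set is {p0, p1, p2, p5, p7, p8, p9, p10}.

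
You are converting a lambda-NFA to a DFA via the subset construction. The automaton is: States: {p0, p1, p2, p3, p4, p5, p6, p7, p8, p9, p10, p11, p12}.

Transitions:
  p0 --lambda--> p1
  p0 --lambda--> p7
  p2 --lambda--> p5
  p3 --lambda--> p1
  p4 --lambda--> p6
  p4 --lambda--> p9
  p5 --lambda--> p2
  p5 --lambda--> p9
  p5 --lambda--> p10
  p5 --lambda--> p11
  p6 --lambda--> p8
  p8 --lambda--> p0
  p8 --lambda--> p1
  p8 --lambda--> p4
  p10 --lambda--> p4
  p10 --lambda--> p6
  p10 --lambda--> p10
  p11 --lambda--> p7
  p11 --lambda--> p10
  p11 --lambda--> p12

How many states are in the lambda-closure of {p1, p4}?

7

Start with {p1, p4}.
From p4 via lambda: add p6, p9.
From p6 via lambda: add p8.
From p8 via lambda: add p0.
From p0 via lambda: add p7.
lambda-closure = {p0, p1, p4, p6, p7, p8, p9}, which has 7 states.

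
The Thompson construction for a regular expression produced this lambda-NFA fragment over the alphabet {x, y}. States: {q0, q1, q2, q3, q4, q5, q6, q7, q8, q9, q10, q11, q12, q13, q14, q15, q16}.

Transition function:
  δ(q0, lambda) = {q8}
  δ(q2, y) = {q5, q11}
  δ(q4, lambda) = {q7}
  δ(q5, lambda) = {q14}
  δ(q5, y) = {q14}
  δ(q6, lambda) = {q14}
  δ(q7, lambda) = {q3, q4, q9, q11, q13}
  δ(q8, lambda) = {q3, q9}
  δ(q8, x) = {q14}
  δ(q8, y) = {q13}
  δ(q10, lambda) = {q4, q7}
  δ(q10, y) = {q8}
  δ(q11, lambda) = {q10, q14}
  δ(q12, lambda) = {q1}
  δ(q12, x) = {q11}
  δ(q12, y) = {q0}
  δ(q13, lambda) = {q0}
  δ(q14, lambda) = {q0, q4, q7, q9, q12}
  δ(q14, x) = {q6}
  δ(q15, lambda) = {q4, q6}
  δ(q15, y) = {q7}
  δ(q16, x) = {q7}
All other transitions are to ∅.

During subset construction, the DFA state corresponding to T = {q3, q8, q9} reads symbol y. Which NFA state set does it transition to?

q8 on y → {q13}.
No y-transition from q3, q9.
Union after reading y: {q13}.
Now take the lambda-closure:
From q13 via lambda: add q0.
From q0 via lambda: add q8.
From q8 via lambda: add q3, q9.
No new states can be added; the closed set is {q0, q3, q8, q9, q13}.

{q0, q3, q8, q9, q13}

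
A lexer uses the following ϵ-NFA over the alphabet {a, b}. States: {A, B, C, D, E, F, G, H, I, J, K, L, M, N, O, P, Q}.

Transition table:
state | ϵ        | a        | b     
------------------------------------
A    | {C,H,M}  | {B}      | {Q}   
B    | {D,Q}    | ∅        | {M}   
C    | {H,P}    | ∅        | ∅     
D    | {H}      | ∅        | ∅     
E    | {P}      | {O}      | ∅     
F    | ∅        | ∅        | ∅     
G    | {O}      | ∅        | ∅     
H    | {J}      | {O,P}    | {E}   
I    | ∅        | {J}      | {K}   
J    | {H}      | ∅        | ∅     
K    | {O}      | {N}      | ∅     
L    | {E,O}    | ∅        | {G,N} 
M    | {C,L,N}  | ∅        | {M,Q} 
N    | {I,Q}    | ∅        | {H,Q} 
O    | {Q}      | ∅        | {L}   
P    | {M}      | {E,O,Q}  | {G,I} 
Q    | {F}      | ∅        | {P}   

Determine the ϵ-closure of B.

{B, D, F, H, J, Q}

Start with {B}.
From B via ϵ: add D, Q.
From D via ϵ: add H.
From Q via ϵ: add F.
From H via ϵ: add J.
No new states can be added; the closed set is {B, D, F, H, J, Q}.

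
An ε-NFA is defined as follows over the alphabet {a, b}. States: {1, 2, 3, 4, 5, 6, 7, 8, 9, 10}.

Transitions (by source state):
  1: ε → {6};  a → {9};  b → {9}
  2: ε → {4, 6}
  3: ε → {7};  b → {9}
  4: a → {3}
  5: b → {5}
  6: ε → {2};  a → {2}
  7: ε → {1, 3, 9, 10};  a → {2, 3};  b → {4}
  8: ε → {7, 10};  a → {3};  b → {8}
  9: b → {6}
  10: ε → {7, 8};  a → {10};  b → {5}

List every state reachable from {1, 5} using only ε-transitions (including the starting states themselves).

{1, 2, 4, 5, 6}

Start with {1, 5}.
From 1 via ε: add 6.
From 6 via ε: add 2.
From 2 via ε: add 4.
No new states can be added; the closed set is {1, 2, 4, 5, 6}.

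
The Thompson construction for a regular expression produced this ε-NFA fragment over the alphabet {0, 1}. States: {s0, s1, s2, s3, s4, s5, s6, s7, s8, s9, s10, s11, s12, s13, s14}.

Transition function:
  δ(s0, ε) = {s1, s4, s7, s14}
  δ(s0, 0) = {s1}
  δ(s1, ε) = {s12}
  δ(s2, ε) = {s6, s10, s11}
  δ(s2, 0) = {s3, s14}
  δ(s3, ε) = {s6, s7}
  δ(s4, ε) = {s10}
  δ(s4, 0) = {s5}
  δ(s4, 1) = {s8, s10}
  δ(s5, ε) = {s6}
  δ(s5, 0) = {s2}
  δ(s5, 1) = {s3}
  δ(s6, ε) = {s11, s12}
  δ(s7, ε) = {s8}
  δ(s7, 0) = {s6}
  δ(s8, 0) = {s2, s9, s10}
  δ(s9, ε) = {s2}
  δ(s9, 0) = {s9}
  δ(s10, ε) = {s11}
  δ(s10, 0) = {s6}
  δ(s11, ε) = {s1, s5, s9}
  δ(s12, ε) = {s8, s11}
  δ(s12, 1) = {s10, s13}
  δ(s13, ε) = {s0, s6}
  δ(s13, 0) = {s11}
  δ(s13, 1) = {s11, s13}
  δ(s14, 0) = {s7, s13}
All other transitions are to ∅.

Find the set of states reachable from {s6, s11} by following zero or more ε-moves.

Start with {s6, s11}.
From s6 via ε: add s12.
From s11 via ε: add s1, s5, s9.
From s9 via ε: add s2.
From s12 via ε: add s8.
From s2 via ε: add s10.
No new states can be added; the closed set is {s1, s2, s5, s6, s8, s9, s10, s11, s12}.

{s1, s2, s5, s6, s8, s9, s10, s11, s12}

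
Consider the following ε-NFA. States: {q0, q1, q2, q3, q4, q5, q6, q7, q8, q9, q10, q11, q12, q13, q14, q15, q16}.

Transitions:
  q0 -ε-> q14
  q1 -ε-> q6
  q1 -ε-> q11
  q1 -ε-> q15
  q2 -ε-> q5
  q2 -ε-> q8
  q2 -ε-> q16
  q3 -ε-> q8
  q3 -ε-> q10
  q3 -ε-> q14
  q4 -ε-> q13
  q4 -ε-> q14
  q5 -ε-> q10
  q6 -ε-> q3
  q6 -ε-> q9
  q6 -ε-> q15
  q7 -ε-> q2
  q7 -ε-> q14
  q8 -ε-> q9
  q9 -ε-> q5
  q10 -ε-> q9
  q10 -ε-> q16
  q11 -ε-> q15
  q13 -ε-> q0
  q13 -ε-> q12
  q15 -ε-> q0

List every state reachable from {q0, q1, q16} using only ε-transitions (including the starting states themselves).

{q0, q1, q3, q5, q6, q8, q9, q10, q11, q14, q15, q16}

Start with {q0, q1, q16}.
From q0 via ε: add q14.
From q1 via ε: add q6, q11, q15.
From q6 via ε: add q3, q9.
From q3 via ε: add q8, q10.
From q9 via ε: add q5.
No new states can be added; the closed set is {q0, q1, q3, q5, q6, q8, q9, q10, q11, q14, q15, q16}.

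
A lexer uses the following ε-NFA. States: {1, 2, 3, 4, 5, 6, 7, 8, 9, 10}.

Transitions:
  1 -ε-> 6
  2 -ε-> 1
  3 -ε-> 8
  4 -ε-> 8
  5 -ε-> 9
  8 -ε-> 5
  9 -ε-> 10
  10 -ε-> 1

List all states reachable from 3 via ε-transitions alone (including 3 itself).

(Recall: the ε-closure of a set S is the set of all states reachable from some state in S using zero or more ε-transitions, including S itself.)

{1, 3, 5, 6, 8, 9, 10}

Start with {3}.
From 3 via ε: add 8.
From 8 via ε: add 5.
From 5 via ε: add 9.
From 9 via ε: add 10.
From 10 via ε: add 1.
From 1 via ε: add 6.
No new states can be added; the closed set is {1, 3, 5, 6, 8, 9, 10}.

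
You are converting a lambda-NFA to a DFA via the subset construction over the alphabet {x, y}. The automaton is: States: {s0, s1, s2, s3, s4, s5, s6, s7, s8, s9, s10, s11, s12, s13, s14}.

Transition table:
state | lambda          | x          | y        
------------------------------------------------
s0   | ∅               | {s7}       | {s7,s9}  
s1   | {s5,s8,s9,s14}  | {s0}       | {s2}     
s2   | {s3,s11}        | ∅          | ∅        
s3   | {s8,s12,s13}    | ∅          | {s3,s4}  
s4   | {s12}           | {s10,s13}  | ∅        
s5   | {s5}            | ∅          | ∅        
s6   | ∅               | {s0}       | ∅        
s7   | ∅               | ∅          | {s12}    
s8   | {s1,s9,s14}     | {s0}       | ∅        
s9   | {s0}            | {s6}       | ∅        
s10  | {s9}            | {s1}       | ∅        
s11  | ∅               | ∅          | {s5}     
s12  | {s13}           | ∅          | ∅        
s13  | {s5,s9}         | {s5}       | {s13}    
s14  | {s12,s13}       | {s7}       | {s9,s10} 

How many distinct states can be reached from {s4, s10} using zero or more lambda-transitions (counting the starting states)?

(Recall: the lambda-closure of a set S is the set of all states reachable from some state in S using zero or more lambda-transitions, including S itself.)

Start with {s4, s10}.
From s4 via lambda: add s12.
From s10 via lambda: add s9.
From s9 via lambda: add s0.
From s12 via lambda: add s13.
From s13 via lambda: add s5.
lambda-closure = {s0, s4, s5, s9, s10, s12, s13}, which has 7 states.

7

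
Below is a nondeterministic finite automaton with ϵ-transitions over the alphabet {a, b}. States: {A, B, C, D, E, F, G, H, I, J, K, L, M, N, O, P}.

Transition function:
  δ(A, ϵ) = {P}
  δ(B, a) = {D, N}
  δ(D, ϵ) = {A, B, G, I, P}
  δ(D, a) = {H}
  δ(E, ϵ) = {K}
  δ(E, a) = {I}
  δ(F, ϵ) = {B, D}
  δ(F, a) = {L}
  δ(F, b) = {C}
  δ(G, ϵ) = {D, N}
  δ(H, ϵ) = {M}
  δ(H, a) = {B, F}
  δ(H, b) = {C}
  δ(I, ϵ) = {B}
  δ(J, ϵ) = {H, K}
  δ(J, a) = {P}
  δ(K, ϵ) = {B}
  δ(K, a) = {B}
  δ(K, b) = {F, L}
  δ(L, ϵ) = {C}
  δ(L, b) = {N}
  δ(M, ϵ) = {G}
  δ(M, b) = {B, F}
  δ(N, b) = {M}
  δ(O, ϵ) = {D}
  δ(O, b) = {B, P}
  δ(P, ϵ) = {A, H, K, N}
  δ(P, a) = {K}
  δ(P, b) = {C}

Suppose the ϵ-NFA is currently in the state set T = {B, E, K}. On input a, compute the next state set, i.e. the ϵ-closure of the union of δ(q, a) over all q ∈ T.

{A, B, D, G, H, I, K, M, N, P}

B on a → {D, N}.
E on a → {I}.
K on a → {B}.
Union after reading a: {B, D, I, N}.
Now take the ϵ-closure:
From D via ϵ: add A, G, P.
From P via ϵ: add H, K.
From H via ϵ: add M.
No new states can be added; the closed set is {A, B, D, G, H, I, K, M, N, P}.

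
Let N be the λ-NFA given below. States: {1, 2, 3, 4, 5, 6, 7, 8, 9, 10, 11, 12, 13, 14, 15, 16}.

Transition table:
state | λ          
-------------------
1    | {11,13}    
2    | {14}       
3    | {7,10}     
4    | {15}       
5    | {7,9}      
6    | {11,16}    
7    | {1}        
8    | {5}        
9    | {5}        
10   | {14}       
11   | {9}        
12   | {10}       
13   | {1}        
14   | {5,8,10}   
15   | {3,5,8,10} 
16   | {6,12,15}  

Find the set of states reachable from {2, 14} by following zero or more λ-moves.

{1, 2, 5, 7, 8, 9, 10, 11, 13, 14}

Start with {2, 14}.
From 14 via λ: add 5, 8, 10.
From 5 via λ: add 7, 9.
From 7 via λ: add 1.
From 1 via λ: add 11, 13.
No new states can be added; the closed set is {1, 2, 5, 7, 8, 9, 10, 11, 13, 14}.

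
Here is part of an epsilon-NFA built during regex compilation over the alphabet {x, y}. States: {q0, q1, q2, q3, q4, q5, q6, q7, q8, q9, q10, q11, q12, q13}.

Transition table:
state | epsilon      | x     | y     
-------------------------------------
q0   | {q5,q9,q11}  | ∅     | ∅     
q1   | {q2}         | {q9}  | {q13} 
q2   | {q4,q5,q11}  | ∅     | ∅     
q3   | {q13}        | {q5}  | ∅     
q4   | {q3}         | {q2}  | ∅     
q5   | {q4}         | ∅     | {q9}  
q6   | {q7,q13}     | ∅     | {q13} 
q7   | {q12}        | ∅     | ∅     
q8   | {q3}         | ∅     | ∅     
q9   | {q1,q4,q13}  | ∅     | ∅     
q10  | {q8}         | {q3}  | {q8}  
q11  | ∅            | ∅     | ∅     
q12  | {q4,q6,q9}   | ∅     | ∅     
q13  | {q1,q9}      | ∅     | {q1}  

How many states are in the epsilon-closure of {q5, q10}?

Start with {q5, q10}.
From q5 via epsilon: add q4.
From q10 via epsilon: add q8.
From q4 via epsilon: add q3.
From q3 via epsilon: add q13.
From q13 via epsilon: add q1, q9.
From q1 via epsilon: add q2.
From q2 via epsilon: add q11.
epsilon-closure = {q1, q2, q3, q4, q5, q8, q9, q10, q11, q13}, which has 10 states.

10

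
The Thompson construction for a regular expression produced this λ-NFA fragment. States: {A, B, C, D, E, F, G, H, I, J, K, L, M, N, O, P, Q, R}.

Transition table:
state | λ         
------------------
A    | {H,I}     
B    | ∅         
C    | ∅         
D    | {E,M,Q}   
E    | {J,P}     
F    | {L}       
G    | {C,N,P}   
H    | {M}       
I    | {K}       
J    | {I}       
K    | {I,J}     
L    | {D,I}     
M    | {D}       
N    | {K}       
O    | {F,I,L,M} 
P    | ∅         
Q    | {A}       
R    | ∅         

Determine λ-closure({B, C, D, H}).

{A, B, C, D, E, H, I, J, K, M, P, Q}

Start with {B, C, D, H}.
From D via λ: add E, M, Q.
From E via λ: add J, P.
From Q via λ: add A.
From A via λ: add I.
From I via λ: add K.
No new states can be added; the closed set is {A, B, C, D, E, H, I, J, K, M, P, Q}.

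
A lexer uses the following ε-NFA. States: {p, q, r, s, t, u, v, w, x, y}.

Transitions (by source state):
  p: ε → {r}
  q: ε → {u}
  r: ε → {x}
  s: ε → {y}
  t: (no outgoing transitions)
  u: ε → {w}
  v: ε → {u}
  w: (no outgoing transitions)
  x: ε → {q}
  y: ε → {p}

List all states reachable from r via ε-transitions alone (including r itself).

Start with {r}.
From r via ε: add x.
From x via ε: add q.
From q via ε: add u.
From u via ε: add w.
No new states can be added; the closed set is {q, r, u, w, x}.

{q, r, u, w, x}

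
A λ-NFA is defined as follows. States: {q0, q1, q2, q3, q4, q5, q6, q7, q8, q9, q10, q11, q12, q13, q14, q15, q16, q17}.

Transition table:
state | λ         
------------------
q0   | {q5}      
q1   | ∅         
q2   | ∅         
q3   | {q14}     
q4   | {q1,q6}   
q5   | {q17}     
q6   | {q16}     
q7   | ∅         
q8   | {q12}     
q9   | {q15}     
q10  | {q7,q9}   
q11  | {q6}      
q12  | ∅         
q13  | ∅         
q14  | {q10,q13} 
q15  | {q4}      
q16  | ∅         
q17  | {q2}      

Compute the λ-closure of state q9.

Start with {q9}.
From q9 via λ: add q15.
From q15 via λ: add q4.
From q4 via λ: add q1, q6.
From q6 via λ: add q16.
No new states can be added; the closed set is {q1, q4, q6, q9, q15, q16}.

{q1, q4, q6, q9, q15, q16}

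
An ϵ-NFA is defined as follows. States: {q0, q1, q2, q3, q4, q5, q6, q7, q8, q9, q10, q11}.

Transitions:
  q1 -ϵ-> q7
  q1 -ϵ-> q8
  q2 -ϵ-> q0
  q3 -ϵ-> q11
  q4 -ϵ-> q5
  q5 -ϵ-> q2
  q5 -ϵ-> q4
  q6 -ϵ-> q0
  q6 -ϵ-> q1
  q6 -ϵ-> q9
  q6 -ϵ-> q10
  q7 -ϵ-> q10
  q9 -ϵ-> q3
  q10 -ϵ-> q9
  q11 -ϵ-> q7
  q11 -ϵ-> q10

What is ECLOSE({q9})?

Start with {q9}.
From q9 via ϵ: add q3.
From q3 via ϵ: add q11.
From q11 via ϵ: add q7, q10.
No new states can be added; the closed set is {q3, q7, q9, q10, q11}.

{q3, q7, q9, q10, q11}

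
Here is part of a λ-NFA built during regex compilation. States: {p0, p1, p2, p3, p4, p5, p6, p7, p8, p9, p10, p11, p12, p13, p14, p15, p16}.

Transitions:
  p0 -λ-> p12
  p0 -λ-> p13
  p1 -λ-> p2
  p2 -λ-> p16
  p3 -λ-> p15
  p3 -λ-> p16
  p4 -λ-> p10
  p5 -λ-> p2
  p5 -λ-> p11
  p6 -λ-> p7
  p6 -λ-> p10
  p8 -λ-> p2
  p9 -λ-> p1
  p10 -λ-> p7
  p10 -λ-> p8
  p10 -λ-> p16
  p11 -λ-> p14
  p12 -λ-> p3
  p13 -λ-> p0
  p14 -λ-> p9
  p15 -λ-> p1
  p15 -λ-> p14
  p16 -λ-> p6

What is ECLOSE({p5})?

Start with {p5}.
From p5 via λ: add p2, p11.
From p2 via λ: add p16.
From p11 via λ: add p14.
From p14 via λ: add p9.
From p16 via λ: add p6.
From p6 via λ: add p7, p10.
From p9 via λ: add p1.
From p10 via λ: add p8.
No new states can be added; the closed set is {p1, p2, p5, p6, p7, p8, p9, p10, p11, p14, p16}.

{p1, p2, p5, p6, p7, p8, p9, p10, p11, p14, p16}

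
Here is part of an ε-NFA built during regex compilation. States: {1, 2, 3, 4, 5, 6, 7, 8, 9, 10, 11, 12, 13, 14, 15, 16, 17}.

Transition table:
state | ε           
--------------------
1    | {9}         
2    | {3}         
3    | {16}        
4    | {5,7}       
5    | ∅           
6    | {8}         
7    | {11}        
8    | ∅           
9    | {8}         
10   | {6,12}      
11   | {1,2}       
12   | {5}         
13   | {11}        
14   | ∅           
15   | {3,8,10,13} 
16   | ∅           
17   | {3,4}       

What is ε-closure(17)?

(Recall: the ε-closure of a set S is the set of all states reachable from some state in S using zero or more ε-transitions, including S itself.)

{1, 2, 3, 4, 5, 7, 8, 9, 11, 16, 17}

Start with {17}.
From 17 via ε: add 3, 4.
From 3 via ε: add 16.
From 4 via ε: add 5, 7.
From 7 via ε: add 11.
From 11 via ε: add 1, 2.
From 1 via ε: add 9.
From 9 via ε: add 8.
No new states can be added; the closed set is {1, 2, 3, 4, 5, 7, 8, 9, 11, 16, 17}.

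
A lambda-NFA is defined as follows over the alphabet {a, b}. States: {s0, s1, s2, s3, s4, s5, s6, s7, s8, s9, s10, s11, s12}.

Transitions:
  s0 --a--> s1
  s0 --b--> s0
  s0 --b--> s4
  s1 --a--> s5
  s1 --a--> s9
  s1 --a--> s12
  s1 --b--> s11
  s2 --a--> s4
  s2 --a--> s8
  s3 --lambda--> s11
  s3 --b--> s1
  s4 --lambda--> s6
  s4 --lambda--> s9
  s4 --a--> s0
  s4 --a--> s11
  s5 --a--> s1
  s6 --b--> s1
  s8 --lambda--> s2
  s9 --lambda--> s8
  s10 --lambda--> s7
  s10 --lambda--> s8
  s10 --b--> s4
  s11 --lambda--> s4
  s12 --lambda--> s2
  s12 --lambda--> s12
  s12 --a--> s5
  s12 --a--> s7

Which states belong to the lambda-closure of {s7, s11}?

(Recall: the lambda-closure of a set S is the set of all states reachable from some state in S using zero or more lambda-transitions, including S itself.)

Start with {s7, s11}.
From s11 via lambda: add s4.
From s4 via lambda: add s6, s9.
From s9 via lambda: add s8.
From s8 via lambda: add s2.
No new states can be added; the closed set is {s2, s4, s6, s7, s8, s9, s11}.

{s2, s4, s6, s7, s8, s9, s11}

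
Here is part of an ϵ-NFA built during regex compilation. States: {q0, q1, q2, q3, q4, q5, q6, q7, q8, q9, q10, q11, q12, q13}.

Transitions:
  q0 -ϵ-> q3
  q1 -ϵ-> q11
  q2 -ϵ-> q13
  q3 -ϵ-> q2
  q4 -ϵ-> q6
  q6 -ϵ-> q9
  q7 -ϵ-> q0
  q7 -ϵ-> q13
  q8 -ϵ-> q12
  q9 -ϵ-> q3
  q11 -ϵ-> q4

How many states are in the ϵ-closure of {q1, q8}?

Start with {q1, q8}.
From q1 via ϵ: add q11.
From q8 via ϵ: add q12.
From q11 via ϵ: add q4.
From q4 via ϵ: add q6.
From q6 via ϵ: add q9.
From q9 via ϵ: add q3.
From q3 via ϵ: add q2.
From q2 via ϵ: add q13.
ϵ-closure = {q1, q2, q3, q4, q6, q8, q9, q11, q12, q13}, which has 10 states.

10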